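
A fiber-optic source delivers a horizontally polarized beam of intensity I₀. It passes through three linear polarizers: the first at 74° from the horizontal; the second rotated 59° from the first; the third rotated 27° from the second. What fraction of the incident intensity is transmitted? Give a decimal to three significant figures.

≈ 0.0160 I₀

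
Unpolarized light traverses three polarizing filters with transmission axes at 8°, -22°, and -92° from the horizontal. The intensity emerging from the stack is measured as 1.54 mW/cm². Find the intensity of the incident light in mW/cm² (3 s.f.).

Unpolarized light through the first polarizer → I₁ = ½ I₀, now polarized at 8°.
I₂ = I₁ cos²(-22° − 8°) = 0.5 I₀ · cos²(30°) = 0.375 I₀.
I₃ = I₂ cos²(-92° + 22°) = 0.375 I₀ · cos²(70°) = 0.04387 I₀.
So 1.54 mW/cm² = 0.04387 I₀, giving I₀ = 1.54/0.04387 = 35.11 mW/cm².

I₀ ≈ 35.1 mW/cm²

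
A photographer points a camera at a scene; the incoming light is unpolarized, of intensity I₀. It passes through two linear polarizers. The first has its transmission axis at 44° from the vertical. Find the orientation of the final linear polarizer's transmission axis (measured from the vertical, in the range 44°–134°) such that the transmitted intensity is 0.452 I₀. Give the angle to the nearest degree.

θ ≈ 62°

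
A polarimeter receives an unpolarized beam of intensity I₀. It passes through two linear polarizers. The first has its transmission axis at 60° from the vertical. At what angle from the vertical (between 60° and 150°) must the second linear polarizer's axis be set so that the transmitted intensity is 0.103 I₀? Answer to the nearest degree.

θ ≈ 123°

Unpolarized light through the first polarizer → I₁ = ½ I₀, now polarized at 60°.
Need I₂/I₀ = 0.103, so cos²(θ − 60°) = 0.103 / 0.5 = 0.206.
θ − 60° = arccos(√0.206) = 63.0°, giving θ ≈ 60 + 63.0 = 123.0°.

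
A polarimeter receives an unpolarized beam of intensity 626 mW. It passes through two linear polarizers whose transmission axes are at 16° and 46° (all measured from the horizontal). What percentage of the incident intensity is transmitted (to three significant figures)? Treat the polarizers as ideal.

≈ 37.5%

Unpolarized light through the first polarizer → I₁ = 626 mW/2 = 313 mW, polarized at 16°.
I₂ = I₁ · cos²(30°) = 313 · 0.75 = 234.8 mW.
That is 37.5% of the incident intensity.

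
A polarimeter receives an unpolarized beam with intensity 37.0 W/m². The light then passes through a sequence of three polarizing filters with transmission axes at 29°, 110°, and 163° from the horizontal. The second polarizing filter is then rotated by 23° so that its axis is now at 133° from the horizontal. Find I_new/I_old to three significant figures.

I_new/I_old ≈ 4.95

Before rotation:
Unpolarized light through the first polarizer → I₁ = ½ I₀, now polarized at 29°.
I₂ = I₁ cos²(110° − 29°) = 0.5 I₀ · cos²(81°) = 0.01224 I₀.
I₃ = I₂ cos²(163° − 110°) = 0.01224 I₀ · cos²(53°) = 0.004432 I₀.
After rotation:
Unpolarized light through the first polarizer → I₁ = ½ I₀, now polarized at 29°.
Angle between axes 1 and 2: 76°. I₂ = 0.5 I₀ · cos²(76°) = 0.02926 I₀.
I₃ = I₂ cos²(163° − 133°) = 0.02926 I₀ · cos²(30°) = 0.02195 I₀.
Ratio = 0.02195 / 0.004432 = 4.952.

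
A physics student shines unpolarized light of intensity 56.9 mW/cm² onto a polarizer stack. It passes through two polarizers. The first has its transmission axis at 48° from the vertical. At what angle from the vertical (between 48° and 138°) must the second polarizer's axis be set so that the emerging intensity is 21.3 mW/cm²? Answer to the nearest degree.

Unpolarized light through the first polarizer → I₁ = ½ I₀, now polarized at 48°.
Target fraction: 21.3 / 56.9 mW/cm² = 0.3743 of I₀.
Need I₂/I₀ = 0.3743, so cos²(θ − 48°) = 0.3743 / 0.5 = 0.7487.
θ − 48° = arccos(√0.7487) = 30.1°, giving θ ≈ 48 + 30.1 = 78.1°.

θ ≈ 78°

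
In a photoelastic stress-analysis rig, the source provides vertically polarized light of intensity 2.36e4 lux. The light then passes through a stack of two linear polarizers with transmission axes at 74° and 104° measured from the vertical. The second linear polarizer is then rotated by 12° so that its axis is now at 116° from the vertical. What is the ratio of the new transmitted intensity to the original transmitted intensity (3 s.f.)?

Before rotation:
By Malus's law, I₁ = I₀ cos²(74° − 0°) = I₀ cos²(74°) = 0.07598 I₀.
I₂ = I₁ cos²(104° − 74°) = 0.07598 I₀ · cos²(30°) = 0.05698 I₀.
After rotation:
I₁ = I₀ cos²(74° − 0°) = I₀ cos²(74°) = 0.07598 I₀.
I₂ = I₁ cos²(116° − 74°) = 0.07598 I₀ · cos²(42°) = 0.04196 I₀.
Ratio = 0.04196 / 0.05698 = 0.7364.

I_new/I_old ≈ 0.736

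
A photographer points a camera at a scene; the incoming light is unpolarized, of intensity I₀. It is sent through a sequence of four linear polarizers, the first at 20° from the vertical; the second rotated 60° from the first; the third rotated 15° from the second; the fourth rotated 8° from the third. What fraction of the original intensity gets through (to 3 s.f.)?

Unpolarized light through the first polarizer → I₁ = ½ I₀, now polarized at 20°.
I₂ = I₁ cos²(60°) = 0.5 · 0.25 I₀ = 0.125 I₀.
I₃ = I₂ cos²(15°) = 0.125 · 0.933 I₀ = 0.1166 I₀.
I₄ = I₃ cos²(8°) = 0.1166 · 0.9806 I₀ = 0.1144 I₀.
Transmitted fraction = 0.1144.

≈ 0.114 I₀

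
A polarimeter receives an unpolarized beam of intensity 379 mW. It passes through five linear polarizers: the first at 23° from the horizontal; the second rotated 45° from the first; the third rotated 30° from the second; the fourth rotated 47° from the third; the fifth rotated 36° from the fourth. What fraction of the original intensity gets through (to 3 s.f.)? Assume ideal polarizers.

Unpolarized light through the first polarizer → I₁ = 379 mW/2 = 189.5 mW, polarized at 23°.
I₂ = I₁ · cos²(45°) = 189.5 · 0.5 = 94.75 mW.
I₃ = I₂ · cos²(30°) = 94.75 · 0.75 = 71.06 mW.
I₄ = I₃ · cos²(47°) = 71.06 · 0.4651 = 33.05 mW.
I₅ = I₄ · cos²(36°) = 33.05 · 0.6545 = 21.63 mW.
Transmitted fraction = 0.05708.

I/I₀ ≈ 0.0571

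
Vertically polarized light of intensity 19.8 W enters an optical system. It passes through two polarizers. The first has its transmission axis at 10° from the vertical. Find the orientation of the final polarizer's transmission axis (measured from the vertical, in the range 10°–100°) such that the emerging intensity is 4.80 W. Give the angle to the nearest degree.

θ ≈ 70°

By Malus's law, I₁ = I₀ cos²(10° − 0°) = I₀ cos²(10°) = 0.9698 I₀.
Target fraction: 4.80 / 19.8 W = 0.2424 of I₀.
Need I₂/I₀ = 0.2424, so cos²(θ − 10°) = 0.2424 / 0.9698 = 0.25.
θ − 10° = arccos(√0.25) = 60.0°, giving θ ≈ 10 + 60.0 = 70.0°.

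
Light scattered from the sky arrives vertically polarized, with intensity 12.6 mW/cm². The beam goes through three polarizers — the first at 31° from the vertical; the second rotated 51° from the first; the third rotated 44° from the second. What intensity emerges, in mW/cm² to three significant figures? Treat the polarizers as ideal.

I ≈ 1.90 mW/cm²

I₁ = 12.6 mW/cm² · cos²(31°) = 9.258 mW/cm².
I₂ = I₁ · cos²(51°) = 9.258 · 0.396 = 3.666 mW/cm².
I₃ = I₂ · cos²(44°) = 3.666 · 0.5174 = 1.897 mW/cm².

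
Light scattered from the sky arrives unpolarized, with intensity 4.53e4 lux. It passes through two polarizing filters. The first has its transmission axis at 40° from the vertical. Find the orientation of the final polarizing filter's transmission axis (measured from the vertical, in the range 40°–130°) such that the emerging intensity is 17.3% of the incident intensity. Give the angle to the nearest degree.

Unpolarized light through the first polarizer → I₁ = ½ I₀, now polarized at 40°.
Need I₂/I₀ = 0.173, so cos²(θ − 40°) = 0.173 / 0.5 = 0.346.
θ − 40° = arccos(√0.346) = 54.0°, giving θ ≈ 40 + 54.0 = 94.0°.

θ ≈ 94°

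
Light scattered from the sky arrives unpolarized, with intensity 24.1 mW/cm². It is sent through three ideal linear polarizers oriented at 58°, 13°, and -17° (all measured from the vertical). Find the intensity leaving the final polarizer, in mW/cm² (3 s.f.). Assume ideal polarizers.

Unpolarized light through the first polarizer → I₁ = 24.1 mW/cm²/2 = 12.05 mW/cm², polarized at 58°.
I₂ = I₁ · cos²(45°) = 12.05 · 0.5 = 6.025 mW/cm².
I₃ = I₂ · cos²(30°) = 6.025 · 0.75 = 4.519 mW/cm².

I ≈ 4.52 mW/cm²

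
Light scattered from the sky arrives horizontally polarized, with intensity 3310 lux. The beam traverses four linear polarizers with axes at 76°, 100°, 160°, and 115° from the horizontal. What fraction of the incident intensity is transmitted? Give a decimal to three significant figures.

I₁ = 3310 lux · cos²(76°) = 193.7 lux.
I₂ = I₁ · cos²(24°) = 193.7 · 0.8346 = 161.7 lux.
I₃ = I₂ · cos²(60°) = 161.7 · 0.25 = 40.42 lux.
I₄ = I₃ · cos²(45°) = 40.42 · 0.5 = 20.21 lux.
Transmitted fraction = 0.006105.

I/I₀ ≈ 0.00611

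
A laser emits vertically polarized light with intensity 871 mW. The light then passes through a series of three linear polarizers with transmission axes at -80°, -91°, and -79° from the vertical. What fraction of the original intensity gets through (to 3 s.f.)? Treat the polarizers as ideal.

By Malus's law, I₁ = 871 mW · cos²(80°) = 26.26 mW.
I₂ = I₁ · cos²(11°) = 26.26 · 0.9636 = 25.31 mW.
I₃ = I₂ · cos²(12°) = 25.31 · 0.9568 = 24.21 mW.
Transmitted fraction = 0.0278.

I/I₀ ≈ 0.0278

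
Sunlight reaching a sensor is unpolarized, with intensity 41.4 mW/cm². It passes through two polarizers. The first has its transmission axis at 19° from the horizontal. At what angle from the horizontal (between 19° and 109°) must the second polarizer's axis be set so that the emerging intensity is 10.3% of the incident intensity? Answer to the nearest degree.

Unpolarized light through the first polarizer → I₁ = ½ I₀, now polarized at 19°.
Need I₂/I₀ = 0.103, so cos²(θ − 19°) = 0.103 / 0.5 = 0.206.
θ − 19° = arccos(√0.206) = 63.0°, giving θ ≈ 19 + 63.0 = 82.0°.

θ ≈ 82°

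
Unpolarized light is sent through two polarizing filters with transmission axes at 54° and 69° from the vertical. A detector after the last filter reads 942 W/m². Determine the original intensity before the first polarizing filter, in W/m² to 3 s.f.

Unpolarized light through the first polarizer → I₁ = ½ I₀, now polarized at 54°.
I₂ = I₁ cos²(69° − 54°) = 0.5 I₀ · cos²(15°) = 0.4665 I₀.
So 942 W/m² = 0.4665 I₀, giving I₀ = 942/0.4665 = 2019 W/m².

I₀ ≈ 2020 W/m²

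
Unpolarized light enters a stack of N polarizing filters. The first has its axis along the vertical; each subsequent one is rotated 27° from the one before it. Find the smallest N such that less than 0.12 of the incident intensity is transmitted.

N = 8

First polarizer halves the unpolarized light: factor 1/2.
Each further stage multiplies by cos²(27°) = 0.7939.
After N polarizers: T = 0.5·0.7939^(N−1). Require T < 0.12 ⇒ N−1 > ln(0.12/0.5)/ln(0.7939) = 6.18, so N−1 ≥ 7 and N = 8.
Check: N=8 gives T = 0.09938 < 0.12; N=7 gives T = 0.1252.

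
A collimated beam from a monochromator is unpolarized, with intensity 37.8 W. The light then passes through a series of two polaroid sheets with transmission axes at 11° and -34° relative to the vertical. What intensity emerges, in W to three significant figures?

Unpolarized light through the first polarizer → I₁ = 37.8 W/2 = 18.9 W, polarized at 11°.
I₂ = I₁ · cos²(45°) = 18.9 · 0.5 = 9.45 W.

I ≈ 9.45 W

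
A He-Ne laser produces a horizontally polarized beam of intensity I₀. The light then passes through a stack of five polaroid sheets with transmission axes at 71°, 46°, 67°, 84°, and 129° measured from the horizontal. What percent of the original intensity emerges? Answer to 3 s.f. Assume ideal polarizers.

I₁ = I₀ cos²(71° − 0°) = I₀ cos²(71°) = 0.106 I₀.
I₂ = I₁ cos²(46° − 71°) = 0.106 I₀ · cos²(25°) = 0.08706 I₀.
I₃ = I₂ cos²(67° − 46°) = 0.08706 I₀ · cos²(21°) = 0.07588 I₀.
I₄ = I₃ cos²(84° − 67°) = 0.07588 I₀ · cos²(17°) = 0.0694 I₀.
I₅ = I₄ cos²(129° − 84°) = 0.0694 I₀ · cos²(45°) = 0.0347 I₀.
That is 3.47% of the incident intensity.

≈ 3.47%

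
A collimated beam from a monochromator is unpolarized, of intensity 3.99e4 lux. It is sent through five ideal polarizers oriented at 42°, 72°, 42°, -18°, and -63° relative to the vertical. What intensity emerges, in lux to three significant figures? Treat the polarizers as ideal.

I ≈ 1400 lux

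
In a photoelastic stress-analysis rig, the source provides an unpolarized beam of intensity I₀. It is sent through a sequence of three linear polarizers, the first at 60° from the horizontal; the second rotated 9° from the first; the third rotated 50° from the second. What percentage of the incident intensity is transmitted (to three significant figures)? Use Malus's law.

Unpolarized light through the first polarizer → I₁ = ½ I₀, now polarized at 60°.
I₂ = I₁ cos²(9°) = 0.5 · 0.9755 I₀ = 0.4878 I₀.
I₃ = I₂ cos²(50°) = 0.4878 · 0.4132 I₀ = 0.2015 I₀.
That is 20.15% of the incident intensity.

≈ 20.2%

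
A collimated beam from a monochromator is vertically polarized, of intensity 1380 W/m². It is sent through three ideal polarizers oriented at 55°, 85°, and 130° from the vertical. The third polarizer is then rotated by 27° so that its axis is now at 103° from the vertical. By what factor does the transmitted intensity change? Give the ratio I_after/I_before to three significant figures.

I_new/I_old ≈ 1.81

Before rotation:
By Malus's law, I₁ = I₀ cos²(55° − 0°) = I₀ cos²(55°) = 0.329 I₀.
I₂ = I₁ cos²(85° − 55°) = 0.329 I₀ · cos²(30°) = 0.2467 I₀.
I₃ = I₂ cos²(130° − 85°) = 0.2467 I₀ · cos²(45°) = 0.1234 I₀.
After rotation:
I₁ = I₀ cos²(55° − 0°) = I₀ cos²(55°) = 0.329 I₀.
I₂ = I₁ cos²(85° − 55°) = 0.329 I₀ · cos²(30°) = 0.2467 I₀.
I₃ = I₂ cos²(103° − 85°) = 0.2467 I₀ · cos²(18°) = 0.2232 I₀.
Ratio = 0.2232 / 0.1234 = 1.809.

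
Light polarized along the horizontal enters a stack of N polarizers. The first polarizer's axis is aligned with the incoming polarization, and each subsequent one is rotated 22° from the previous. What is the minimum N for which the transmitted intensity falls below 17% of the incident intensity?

First polarizer is aligned with the polarization: full transmission.
Each further stage multiplies by cos²(22°) = 0.8597.
After N polarizers: T = 0.8597^(N−1). Require T < 0.17 ⇒ N−1 > ln(0.17)/ln(0.8597) = 11.72, so N−1 ≥ 12 and N = 13.
Check: N=13 gives T = 0.1629 < 0.17; N=12 gives T = 0.1895.

N = 13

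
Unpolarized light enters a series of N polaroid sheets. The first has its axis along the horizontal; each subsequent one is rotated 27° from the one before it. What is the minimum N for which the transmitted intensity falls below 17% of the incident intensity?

First polarizer halves the unpolarized light: factor 1/2.
Each further stage multiplies by cos²(27°) = 0.7939.
After N polarizers: T = 0.5·0.7939^(N−1). Require T < 0.17 ⇒ N−1 > ln(0.17/0.5)/ln(0.7939) = 4.67, so N−1 ≥ 5 and N = 6.
Check: N=6 gives T = 0.1577 < 0.17; N=5 gives T = 0.1986.

N = 6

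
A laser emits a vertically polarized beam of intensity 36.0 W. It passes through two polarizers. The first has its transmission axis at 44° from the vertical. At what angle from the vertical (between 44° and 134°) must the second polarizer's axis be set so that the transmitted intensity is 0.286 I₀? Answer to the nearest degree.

θ ≈ 86°

By Malus's law, I₁ = I₀ cos²(44° − 0°) = I₀ cos²(44°) = 0.5174 I₀.
Need I₂/I₀ = 0.286, so cos²(θ − 44°) = 0.286 / 0.5174 = 0.5527.
θ − 44° = arccos(√0.5527) = 42.0°, giving θ ≈ 44 + 42.0 = 86.0°.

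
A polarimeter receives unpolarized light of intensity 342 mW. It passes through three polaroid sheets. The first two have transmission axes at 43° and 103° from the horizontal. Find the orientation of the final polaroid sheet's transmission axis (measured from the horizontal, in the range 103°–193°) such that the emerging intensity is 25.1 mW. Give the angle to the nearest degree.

θ ≈ 143°

Unpolarized light through the first polarizer → I₁ = ½ I₀, now polarized at 43°.
I₂ = I₁ cos²(103° − 43°) = 0.5 I₀ · cos²(60°) = 0.125 I₀.
Target fraction: 25.1 / 342 mW = 0.07339 of I₀.
Need I₃/I₀ = 0.07339, so cos²(θ − 103°) = 0.07339 / 0.125 = 0.5871.
θ − 103° = arccos(√0.5871) = 40.0°, giving θ ≈ 103 + 40.0 = 143.0°.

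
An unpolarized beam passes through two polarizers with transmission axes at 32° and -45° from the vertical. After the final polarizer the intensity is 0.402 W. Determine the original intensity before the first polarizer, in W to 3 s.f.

Unpolarized light through the first polarizer → I₁ = ½ I₀, now polarized at 32°.
I₂ = I₁ cos²(-45° − 32°) = 0.5 I₀ · cos²(77°) = 0.0253 I₀.
So 0.402 W = 0.0253 I₀, giving I₀ = 0.402/0.0253 = 15.89 W.

I₀ ≈ 15.9 W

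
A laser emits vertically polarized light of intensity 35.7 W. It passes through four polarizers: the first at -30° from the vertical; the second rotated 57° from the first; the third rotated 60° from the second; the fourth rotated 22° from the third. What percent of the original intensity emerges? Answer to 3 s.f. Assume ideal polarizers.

≈ 4.78%

I₁ = 35.7 W · cos²(30°) = 26.78 W.
I₂ = I₁ · cos²(57°) = 26.78 · 0.2966 = 7.942 W.
I₃ = I₂ · cos²(60°) = 7.942 · 0.25 = 1.986 W.
I₄ = I₃ · cos²(22°) = 1.986 · 0.8597 = 1.707 W.
That is 4.781% of the incident intensity.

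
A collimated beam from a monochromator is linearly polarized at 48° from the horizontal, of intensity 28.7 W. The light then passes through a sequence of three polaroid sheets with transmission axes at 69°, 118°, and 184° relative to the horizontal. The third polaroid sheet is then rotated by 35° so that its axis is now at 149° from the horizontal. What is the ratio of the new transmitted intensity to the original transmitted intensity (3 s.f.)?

Before rotation:
I₁ = I₀ cos²(69° − 48°) = I₀ cos²(21°) = 0.8716 I₀.
I₂ = I₁ cos²(118° − 69°) = 0.8716 I₀ · cos²(49°) = 0.3751 I₀.
I₃ = I₂ cos²(184° − 118°) = 0.3751 I₀ · cos²(66°) = 0.06206 I₀.
After rotation:
I₁ = I₀ cos²(69° − 48°) = I₀ cos²(21°) = 0.8716 I₀.
I₂ = I₁ cos²(118° − 69°) = 0.8716 I₀ · cos²(49°) = 0.3751 I₀.
I₃ = I₂ cos²(149° − 118°) = 0.3751 I₀ · cos²(31°) = 0.2756 I₀.
Ratio = 0.2756 / 0.06206 = 4.441.

I_new/I_old ≈ 4.44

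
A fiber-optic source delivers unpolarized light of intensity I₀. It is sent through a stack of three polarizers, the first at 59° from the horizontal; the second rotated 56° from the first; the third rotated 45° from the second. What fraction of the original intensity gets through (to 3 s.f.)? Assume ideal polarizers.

Unpolarized light through the first polarizer → I₁ = ½ I₀, now polarized at 59°.
I₂ = I₁ cos²(56°) = 0.5 · 0.3127 I₀ = 0.1563 I₀.
I₃ = I₂ cos²(45°) = 0.1563 · 0.5 I₀ = 0.07817 I₀.
Transmitted fraction = 0.07817.

≈ 0.0782 I₀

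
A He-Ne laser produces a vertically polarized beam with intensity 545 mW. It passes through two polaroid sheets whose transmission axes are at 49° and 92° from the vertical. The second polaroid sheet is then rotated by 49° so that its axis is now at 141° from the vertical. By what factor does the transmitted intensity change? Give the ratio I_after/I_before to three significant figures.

Before rotation:
I₁ = I₀ cos²(49° − 0°) = I₀ cos²(49°) = 0.4304 I₀.
I₂ = I₁ cos²(92° − 49°) = 0.4304 I₀ · cos²(43°) = 0.2302 I₀.
After rotation:
I₁ = I₀ cos²(49° − 0°) = I₀ cos²(49°) = 0.4304 I₀.
Angle between axes 1 and 2: 88°. I₂ = 0.4304 I₀ · cos²(88°) = 0.0005242 I₀.
Ratio = 0.0005242 / 0.2302 = 0.002277.

I_new/I_old ≈ 0.00228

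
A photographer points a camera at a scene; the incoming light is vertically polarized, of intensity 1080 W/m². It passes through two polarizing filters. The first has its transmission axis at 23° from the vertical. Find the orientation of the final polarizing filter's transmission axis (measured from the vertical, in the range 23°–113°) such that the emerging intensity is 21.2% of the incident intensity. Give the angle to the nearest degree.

θ ≈ 83°

By Malus's law, I₁ = I₀ cos²(23° − 0°) = I₀ cos²(23°) = 0.8473 I₀.
Need I₂/I₀ = 0.212, so cos²(θ − 23°) = 0.212 / 0.8473 = 0.2502.
θ − 23° = arccos(√0.2502) = 60.0°, giving θ ≈ 23 + 60.0 = 83.0°.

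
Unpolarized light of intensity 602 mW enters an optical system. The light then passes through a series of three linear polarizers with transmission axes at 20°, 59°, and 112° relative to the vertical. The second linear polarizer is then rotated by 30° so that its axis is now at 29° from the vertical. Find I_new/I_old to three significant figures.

Before rotation:
Unpolarized light through the first polarizer → I₁ = ½ I₀, now polarized at 20°.
I₂ = I₁ cos²(59° − 20°) = 0.5 I₀ · cos²(39°) = 0.302 I₀.
I₃ = I₂ cos²(112° − 59°) = 0.302 I₀ · cos²(53°) = 0.1094 I₀.
After rotation:
Unpolarized light through the first polarizer → I₁ = ½ I₀, now polarized at 20°.
I₂ = I₁ cos²(29° − 20°) = 0.5 I₀ · cos²(9°) = 0.4878 I₀.
I₃ = I₂ cos²(112° − 29°) = 0.4878 I₀ · cos²(83°) = 0.007244 I₀.
Ratio = 0.007244 / 0.1094 = 0.06624.

I_new/I_old ≈ 0.0662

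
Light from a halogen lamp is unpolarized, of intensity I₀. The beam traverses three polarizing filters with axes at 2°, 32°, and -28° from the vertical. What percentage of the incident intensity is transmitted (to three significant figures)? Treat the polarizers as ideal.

Unpolarized light through the first polarizer → I₁ = ½ I₀, now polarized at 2°.
I₂ = I₁ cos²(32° − 2°) = 0.5 I₀ · cos²(30°) = 0.375 I₀.
I₃ = I₂ cos²(-28° − 32°) = 0.375 I₀ · cos²(60°) = 0.09375 I₀.
That is 9.375% of the incident intensity.

≈ 9.38%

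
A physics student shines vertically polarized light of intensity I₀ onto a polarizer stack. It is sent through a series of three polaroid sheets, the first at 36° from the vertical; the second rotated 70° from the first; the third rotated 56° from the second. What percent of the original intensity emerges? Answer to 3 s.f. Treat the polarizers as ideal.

By Malus's law, I₁ = I₀ cos²(36° − 0°) = I₀ cos²(36°) = 0.6545 I₀.
I₂ = I₁ cos²(70°) = 0.6545 · 0.117 I₀ = 0.07656 I₀.
I₃ = I₂ cos²(56°) = 0.07656 · 0.3127 I₀ = 0.02394 I₀.
That is 2.394% of the incident intensity.

≈ 2.39%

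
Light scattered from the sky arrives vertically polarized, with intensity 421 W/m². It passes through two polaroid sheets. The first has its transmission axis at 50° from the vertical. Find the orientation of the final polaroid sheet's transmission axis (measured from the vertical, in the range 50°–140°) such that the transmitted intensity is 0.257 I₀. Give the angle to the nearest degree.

I₁ = I₀ cos²(50° − 0°) = I₀ cos²(50°) = 0.4132 I₀.
Need I₂/I₀ = 0.257, so cos²(θ − 50°) = 0.257 / 0.4132 = 0.622.
θ − 50° = arccos(√0.622) = 37.9°, giving θ ≈ 50 + 37.9 = 87.9°.

θ ≈ 88°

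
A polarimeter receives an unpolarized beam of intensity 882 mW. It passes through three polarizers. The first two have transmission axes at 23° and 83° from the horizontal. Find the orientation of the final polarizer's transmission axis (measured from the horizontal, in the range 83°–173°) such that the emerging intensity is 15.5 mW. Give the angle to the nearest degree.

Unpolarized light through the first polarizer → I₁ = ½ I₀, now polarized at 23°.
I₂ = I₁ cos²(83° − 23°) = 0.5 I₀ · cos²(60°) = 0.125 I₀.
Target fraction: 15.5 / 882 mW = 0.01757 of I₀.
Need I₃/I₀ = 0.01757, so cos²(θ − 83°) = 0.01757 / 0.125 = 0.1406.
θ − 83° = arccos(√0.1406) = 68.0°, giving θ ≈ 83 + 68.0 = 151.0°.

θ ≈ 151°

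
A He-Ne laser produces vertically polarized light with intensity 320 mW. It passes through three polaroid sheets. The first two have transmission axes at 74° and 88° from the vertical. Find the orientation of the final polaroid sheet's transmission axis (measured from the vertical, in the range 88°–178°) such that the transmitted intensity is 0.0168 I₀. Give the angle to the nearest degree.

θ ≈ 149°

By Malus's law, I₁ = I₀ cos²(74° − 0°) = I₀ cos²(74°) = 0.07598 I₀.
I₂ = I₁ cos²(88° − 74°) = 0.07598 I₀ · cos²(14°) = 0.07153 I₀.
Need I₃/I₀ = 0.0168, so cos²(θ − 88°) = 0.0168 / 0.07153 = 0.2349.
θ − 88° = arccos(√0.2349) = 61.0°, giving θ ≈ 88 + 61.0 = 149.0°.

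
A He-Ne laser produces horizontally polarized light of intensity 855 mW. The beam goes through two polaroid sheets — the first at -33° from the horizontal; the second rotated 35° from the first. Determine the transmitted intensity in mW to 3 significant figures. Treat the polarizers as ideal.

By Malus's law, I₁ = 855 mW · cos²(33°) = 601.4 mW.
I₂ = I₁ · cos²(35°) = 601.4 · 0.671 = 403.5 mW.

I ≈ 404 mW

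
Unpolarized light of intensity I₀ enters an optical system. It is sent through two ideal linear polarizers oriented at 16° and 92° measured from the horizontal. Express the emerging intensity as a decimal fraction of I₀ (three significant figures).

Unpolarized light through the first polarizer → I₁ = ½ I₀, now polarized at 16°.
I₂ = I₁ cos²(92° − 16°) = 0.5 I₀ · cos²(76°) = 0.02926 I₀.
Transmitted fraction = 0.02926.

≈ 0.0293 I₀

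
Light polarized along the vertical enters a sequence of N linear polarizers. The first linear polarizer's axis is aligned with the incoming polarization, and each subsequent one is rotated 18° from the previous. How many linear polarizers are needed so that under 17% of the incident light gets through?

N = 19

First polarizer is aligned with the polarization: full transmission.
Each further stage multiplies by cos²(18°) = 0.9045.
After N polarizers: T = 0.9045^(N−1). Require T < 0.17 ⇒ N−1 > ln(0.17)/ln(0.9045) = 17.66, so N−1 ≥ 18 and N = 19.
Check: N=19 gives T = 0.1642 < 0.17; N=18 gives T = 0.1816.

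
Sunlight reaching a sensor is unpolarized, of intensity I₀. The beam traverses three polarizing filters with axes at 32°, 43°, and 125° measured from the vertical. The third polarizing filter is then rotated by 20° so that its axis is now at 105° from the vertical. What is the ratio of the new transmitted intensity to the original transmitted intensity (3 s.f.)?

Before rotation:
Unpolarized light through the first polarizer → I₁ = ½ I₀, now polarized at 32°.
I₂ = I₁ cos²(43° − 32°) = 0.5 I₀ · cos²(11°) = 0.4818 I₀.
I₃ = I₂ cos²(125° − 43°) = 0.4818 I₀ · cos²(82°) = 0.009332 I₀.
After rotation:
Unpolarized light through the first polarizer → I₁ = ½ I₀, now polarized at 32°.
I₂ = I₁ cos²(43° − 32°) = 0.5 I₀ · cos²(11°) = 0.4818 I₀.
I₃ = I₂ cos²(105° − 43°) = 0.4818 I₀ · cos²(62°) = 0.1062 I₀.
Ratio = 0.1062 / 0.009332 = 11.38.

I_new/I_old ≈ 11.4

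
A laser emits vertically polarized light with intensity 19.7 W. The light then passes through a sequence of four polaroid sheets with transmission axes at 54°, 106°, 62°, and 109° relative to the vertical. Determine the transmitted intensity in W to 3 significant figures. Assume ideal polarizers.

I ≈ 0.621 W

I₁ = 19.7 W · cos²(54°) = 6.806 W.
I₂ = I₁ · cos²(52°) = 6.806 · 0.379 = 2.58 W.
I₃ = I₂ · cos²(44°) = 2.58 · 0.5174 = 1.335 W.
I₄ = I₃ · cos²(47°) = 1.335 · 0.4651 = 0.6209 W.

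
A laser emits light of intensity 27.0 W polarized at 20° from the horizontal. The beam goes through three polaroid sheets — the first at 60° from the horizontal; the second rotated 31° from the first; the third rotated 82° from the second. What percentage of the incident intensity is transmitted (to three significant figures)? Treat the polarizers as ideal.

≈ 0.835%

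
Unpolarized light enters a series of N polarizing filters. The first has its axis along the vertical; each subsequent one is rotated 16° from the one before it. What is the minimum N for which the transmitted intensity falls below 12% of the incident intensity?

N = 20

First polarizer halves the unpolarized light: factor 1/2.
Each further stage multiplies by cos²(16°) = 0.924.
After N polarizers: T = 0.5·0.924^(N−1). Require T < 0.12 ⇒ N−1 > ln(0.12/0.5)/ln(0.924) = 18.06, so N−1 ≥ 19 and N = 20.
Check: N=20 gives T = 0.1114 < 0.12; N=19 gives T = 0.1206.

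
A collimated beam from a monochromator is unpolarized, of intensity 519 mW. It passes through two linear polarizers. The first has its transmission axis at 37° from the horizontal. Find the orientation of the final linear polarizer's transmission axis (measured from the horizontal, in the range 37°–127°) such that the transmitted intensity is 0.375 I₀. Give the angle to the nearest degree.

Unpolarized light through the first polarizer → I₁ = ½ I₀, now polarized at 37°.
Need I₂/I₀ = 0.375, so cos²(θ − 37°) = 0.375 / 0.5 = 0.75.
θ − 37° = arccos(√0.75) = 30.0°, giving θ ≈ 37 + 30.0 = 67.0°.

θ ≈ 67°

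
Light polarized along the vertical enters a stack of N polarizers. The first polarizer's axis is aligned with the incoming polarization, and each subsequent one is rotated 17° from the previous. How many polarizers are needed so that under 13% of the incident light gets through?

N = 24

First polarizer is aligned with the polarization: full transmission.
Each further stage multiplies by cos²(17°) = 0.9145.
After N polarizers: T = 0.9145^(N−1). Require T < 0.13 ⇒ N−1 > ln(0.13)/ln(0.9145) = 22.83, so N−1 ≥ 23 and N = 24.
Check: N=24 gives T = 0.1281 < 0.13; N=23 gives T = 0.14.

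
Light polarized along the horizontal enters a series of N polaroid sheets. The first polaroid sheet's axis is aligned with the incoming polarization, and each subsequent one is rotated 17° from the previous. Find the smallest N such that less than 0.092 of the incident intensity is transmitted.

N = 28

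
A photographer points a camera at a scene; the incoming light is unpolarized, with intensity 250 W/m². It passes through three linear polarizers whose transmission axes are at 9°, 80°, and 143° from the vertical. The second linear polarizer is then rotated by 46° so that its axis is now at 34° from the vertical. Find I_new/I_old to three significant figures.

I_new/I_old ≈ 3.99

Before rotation:
Unpolarized light through the first polarizer → I₁ = ½ I₀, now polarized at 9°.
I₂ = I₁ cos²(80° − 9°) = 0.5 I₀ · cos²(71°) = 0.053 I₀.
I₃ = I₂ cos²(143° − 80°) = 0.053 I₀ · cos²(63°) = 0.01092 I₀.
After rotation:
Unpolarized light through the first polarizer → I₁ = ½ I₀, now polarized at 9°.
I₂ = I₁ cos²(34° − 9°) = 0.5 I₀ · cos²(25°) = 0.4107 I₀.
Angle between axes 2 and 3: 71°. I₃ = 0.4107 I₀ · cos²(71°) = 0.04353 I₀.
Ratio = 0.04353 / 0.01092 = 3.985.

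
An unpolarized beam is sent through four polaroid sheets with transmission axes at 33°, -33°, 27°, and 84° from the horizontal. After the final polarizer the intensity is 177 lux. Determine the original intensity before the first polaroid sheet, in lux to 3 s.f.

I₀ ≈ 2.89e4 lux

Unpolarized light through the first polarizer → I₁ = ½ I₀, now polarized at 33°.
I₂ = I₁ cos²(-33° − 33°) = 0.5 I₀ · cos²(66°) = 0.08272 I₀.
I₃ = I₂ cos²(27° + 33°) = 0.08272 I₀ · cos²(60°) = 0.02068 I₀.
I₄ = I₃ cos²(84° − 27°) = 0.02068 I₀ · cos²(57°) = 0.006134 I₀.
So 177 lux = 0.006134 I₀, giving I₀ = 177/0.006134 = 2.885e+04 lux.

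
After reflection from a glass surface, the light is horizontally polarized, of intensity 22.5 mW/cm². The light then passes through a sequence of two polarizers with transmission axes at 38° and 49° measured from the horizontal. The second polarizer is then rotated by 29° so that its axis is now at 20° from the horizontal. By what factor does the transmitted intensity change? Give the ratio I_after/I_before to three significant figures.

I_new/I_old ≈ 0.939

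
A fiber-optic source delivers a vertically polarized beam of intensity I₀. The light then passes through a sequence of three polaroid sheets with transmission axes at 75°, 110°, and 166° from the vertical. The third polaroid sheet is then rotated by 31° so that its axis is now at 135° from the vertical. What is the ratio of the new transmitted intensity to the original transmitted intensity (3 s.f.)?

I_new/I_old ≈ 2.63

Before rotation:
I₁ = I₀ cos²(75° − 0°) = I₀ cos²(75°) = 0.06699 I₀.
I₂ = I₁ cos²(110° − 75°) = 0.06699 I₀ · cos²(35°) = 0.04495 I₀.
I₃ = I₂ cos²(166° − 110°) = 0.04495 I₀ · cos²(56°) = 0.01406 I₀.
After rotation:
I₁ = I₀ cos²(75° − 0°) = I₀ cos²(75°) = 0.06699 I₀.
I₂ = I₁ cos²(110° − 75°) = 0.06699 I₀ · cos²(35°) = 0.04495 I₀.
I₃ = I₂ cos²(135° − 110°) = 0.04495 I₀ · cos²(25°) = 0.03692 I₀.
Ratio = 0.03692 / 0.01406 = 2.627.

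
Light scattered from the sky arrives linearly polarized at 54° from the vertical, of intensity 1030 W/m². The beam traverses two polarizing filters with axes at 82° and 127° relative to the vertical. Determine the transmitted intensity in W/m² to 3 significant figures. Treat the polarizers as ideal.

By Malus's law, I₁ = 1030 W/m² · cos²(28°) = 803 W/m².
I₂ = I₁ · cos²(45°) = 803 · 0.5 = 401.5 W/m².

I ≈ 401 W/m²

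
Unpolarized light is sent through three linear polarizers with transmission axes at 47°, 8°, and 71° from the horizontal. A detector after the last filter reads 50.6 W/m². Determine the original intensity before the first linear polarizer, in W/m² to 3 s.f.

Unpolarized light through the first polarizer → I₁ = ½ I₀, now polarized at 47°.
I₂ = I₁ cos²(8° − 47°) = 0.5 I₀ · cos²(39°) = 0.302 I₀.
I₃ = I₂ cos²(71° − 8°) = 0.302 I₀ · cos²(63°) = 0.06224 I₀.
So 50.6 W/m² = 0.06224 I₀, giving I₀ = 50.6/0.06224 = 813 W/m².

I₀ ≈ 813 W/m²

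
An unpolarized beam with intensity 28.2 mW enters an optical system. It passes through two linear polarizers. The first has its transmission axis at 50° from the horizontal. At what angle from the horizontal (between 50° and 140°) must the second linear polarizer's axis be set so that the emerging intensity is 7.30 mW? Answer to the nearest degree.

Unpolarized light through the first polarizer → I₁ = ½ I₀, now polarized at 50°.
Target fraction: 7.30 / 28.2 mW = 0.2589 of I₀.
Need I₂/I₀ = 0.2589, so cos²(θ − 50°) = 0.2589 / 0.5 = 0.5177.
θ − 50° = arccos(√0.5177) = 44.0°, giving θ ≈ 50 + 44.0 = 94.0°.

θ ≈ 94°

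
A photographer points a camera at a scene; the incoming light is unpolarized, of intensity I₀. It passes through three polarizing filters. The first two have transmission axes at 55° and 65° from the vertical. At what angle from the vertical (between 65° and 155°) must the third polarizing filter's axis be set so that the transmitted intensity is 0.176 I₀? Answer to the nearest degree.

θ ≈ 118°

Unpolarized light through the first polarizer → I₁ = ½ I₀, now polarized at 55°.
I₂ = I₁ cos²(65° − 55°) = 0.5 I₀ · cos²(10°) = 0.4849 I₀.
Need I₃/I₀ = 0.176, so cos²(θ − 65°) = 0.176 / 0.4849 = 0.3629.
θ − 65° = arccos(√0.3629) = 53.0°, giving θ ≈ 65 + 53.0 = 118.0°.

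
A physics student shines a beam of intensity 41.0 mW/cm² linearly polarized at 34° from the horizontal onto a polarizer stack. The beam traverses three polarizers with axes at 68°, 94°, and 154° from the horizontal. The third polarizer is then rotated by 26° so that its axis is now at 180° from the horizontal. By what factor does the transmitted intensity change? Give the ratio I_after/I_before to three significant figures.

I_new/I_old ≈ 0.0195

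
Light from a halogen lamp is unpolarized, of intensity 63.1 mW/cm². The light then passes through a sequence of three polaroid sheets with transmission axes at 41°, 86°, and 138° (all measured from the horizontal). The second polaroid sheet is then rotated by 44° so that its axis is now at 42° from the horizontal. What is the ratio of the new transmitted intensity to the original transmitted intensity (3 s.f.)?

Before rotation:
Unpolarized light through the first polarizer → I₁ = ½ I₀, now polarized at 41°.
I₂ = I₁ cos²(86° − 41°) = 0.5 I₀ · cos²(45°) = 0.25 I₀.
I₃ = I₂ cos²(138° − 86°) = 0.25 I₀ · cos²(52°) = 0.09476 I₀.
After rotation:
Unpolarized light through the first polarizer → I₁ = ½ I₀, now polarized at 41°.
I₂ = I₁ cos²(42° − 41°) = 0.5 I₀ · cos²(1°) = 0.4998 I₀.
Angle between axes 2 and 3: 84°. I₃ = 0.4998 I₀ · cos²(84°) = 0.005461 I₀.
Ratio = 0.005461 / 0.09476 = 0.05763.

I_new/I_old ≈ 0.0576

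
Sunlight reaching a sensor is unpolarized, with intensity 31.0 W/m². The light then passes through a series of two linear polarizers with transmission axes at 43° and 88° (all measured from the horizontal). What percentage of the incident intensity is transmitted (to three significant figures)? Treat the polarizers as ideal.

≈ 25.0%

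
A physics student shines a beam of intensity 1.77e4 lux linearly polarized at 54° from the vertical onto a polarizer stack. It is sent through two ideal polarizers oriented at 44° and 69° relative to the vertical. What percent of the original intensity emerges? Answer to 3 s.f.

≈ 79.7%

I₁ = 1.77e4 lux · cos²(10°) = 1.717e+04 lux.
I₂ = I₁ · cos²(25°) = 1.717e+04 · 0.8214 = 1.41e+04 lux.
That is 79.66% of the incident intensity.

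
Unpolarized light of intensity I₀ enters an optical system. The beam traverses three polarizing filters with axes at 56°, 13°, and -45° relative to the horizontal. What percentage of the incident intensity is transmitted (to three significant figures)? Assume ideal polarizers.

Unpolarized light through the first polarizer → I₁ = ½ I₀, now polarized at 56°.
I₂ = I₁ cos²(13° − 56°) = 0.5 I₀ · cos²(43°) = 0.2674 I₀.
I₃ = I₂ cos²(-45° − 13°) = 0.2674 I₀ · cos²(58°) = 0.0751 I₀.
That is 7.51% of the incident intensity.

≈ 7.51%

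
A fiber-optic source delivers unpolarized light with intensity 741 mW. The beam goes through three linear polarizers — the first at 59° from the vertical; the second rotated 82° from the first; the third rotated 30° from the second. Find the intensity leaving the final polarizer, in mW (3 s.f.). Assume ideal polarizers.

Unpolarized light through the first polarizer → I₁ = 741 mW/2 = 370.5 mW, polarized at 59°.
I₂ = I₁ · cos²(82°) = 370.5 · 0.01937 = 7.176 mW.
I₃ = I₂ · cos²(30°) = 7.176 · 0.75 = 5.382 mW.

I ≈ 5.38 mW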